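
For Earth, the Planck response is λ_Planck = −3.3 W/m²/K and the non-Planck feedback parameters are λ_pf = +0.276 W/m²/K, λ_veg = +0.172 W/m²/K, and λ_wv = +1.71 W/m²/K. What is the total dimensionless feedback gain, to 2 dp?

0.65

Convert to gains: g_pf = 0.276/3.3 = 0.08364; g_veg = 0.172/3.3 = 0.05212; g_wv = 1.71/3.3 = 0.5182.
Total gain g = 0.65396.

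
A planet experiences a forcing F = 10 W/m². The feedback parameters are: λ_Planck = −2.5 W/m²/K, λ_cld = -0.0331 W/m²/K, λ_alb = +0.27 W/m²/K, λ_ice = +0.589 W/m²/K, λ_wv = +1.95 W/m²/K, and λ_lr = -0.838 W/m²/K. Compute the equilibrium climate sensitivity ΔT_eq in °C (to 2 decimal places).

17.79 °C

Net feedback parameter λ = (−2.5) + (-0.0331) + (+0.27) + (+0.589) + (+1.95) + (-0.838) = -0.5621 W/m²/K.
ΔT = −F/λ = −10/(-0.5621) = 17.79 °C.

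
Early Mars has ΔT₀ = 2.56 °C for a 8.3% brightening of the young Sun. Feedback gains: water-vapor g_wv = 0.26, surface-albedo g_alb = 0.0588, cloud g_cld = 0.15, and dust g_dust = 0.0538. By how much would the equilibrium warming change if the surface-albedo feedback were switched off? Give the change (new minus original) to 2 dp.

Original: g = 0.5226, ΔT = 2.56/(1−0.5226) = 5.3624 °C.
Without surface-albedo: g' = 0.4638, ΔT' = 2.56/(1−0.4638) = 4.7743 °C.
Change = 4.7743 − 5.3624 = -0.59 °C.

-0.59 °C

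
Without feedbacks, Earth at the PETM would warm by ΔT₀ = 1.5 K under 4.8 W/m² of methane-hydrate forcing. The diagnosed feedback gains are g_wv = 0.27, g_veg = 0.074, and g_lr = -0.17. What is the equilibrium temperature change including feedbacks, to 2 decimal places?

1.82 K

Total gain g = 0.27 + 0.074 − 0.17 = 0.174.
Amplification A = 1/(1 − 0.174) = 1.211.
ΔT = 1.5 × 1.211 = 1.82 K.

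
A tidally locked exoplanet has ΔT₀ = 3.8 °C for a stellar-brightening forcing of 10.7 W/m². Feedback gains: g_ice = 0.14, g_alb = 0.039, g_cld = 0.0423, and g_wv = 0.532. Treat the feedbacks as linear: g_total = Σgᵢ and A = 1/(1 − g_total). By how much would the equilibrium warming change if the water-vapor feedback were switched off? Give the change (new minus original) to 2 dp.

-10.52 °C

Original: g = 0.7533, ΔT = 3.8/(1−0.7533) = 15.4033 °C.
Without water-vapor: g' = 0.2213, ΔT' = 3.8/(1−0.2213) = 4.8799 °C.
Change = 4.8799 − 15.4033 = -10.52 °C.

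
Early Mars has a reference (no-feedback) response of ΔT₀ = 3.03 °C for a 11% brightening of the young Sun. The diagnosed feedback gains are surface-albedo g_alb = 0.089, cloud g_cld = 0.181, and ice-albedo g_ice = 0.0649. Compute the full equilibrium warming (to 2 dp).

Total gain g = 0.089 + 0.181 + 0.0649 = 0.3349.
Amplification A = 1/(1 − 0.3349) = 1.504.
ΔT = 3.03 × 1.504 = 4.56 °C.

4.56 °C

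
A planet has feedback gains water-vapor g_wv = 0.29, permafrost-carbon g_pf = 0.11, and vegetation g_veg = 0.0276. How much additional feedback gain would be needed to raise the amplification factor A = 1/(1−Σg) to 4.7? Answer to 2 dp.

0.36

Current total gain = 0.4276.
Target gain for A = 4.7: g* = 1 − 1/4.7 = 0.7872.
Additional gain needed = 0.7872 − 0.4276 = 0.36.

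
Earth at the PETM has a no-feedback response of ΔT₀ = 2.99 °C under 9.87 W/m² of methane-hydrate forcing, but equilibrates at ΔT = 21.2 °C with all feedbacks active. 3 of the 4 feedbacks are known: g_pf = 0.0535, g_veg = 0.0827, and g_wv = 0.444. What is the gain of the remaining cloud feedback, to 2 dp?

Amplification A = ΔT/ΔT₀ = 21.2/2.99 = 7.09.
Total gain g = 1 − 1/A = 1 − 1/7.09 = 0.859.
Known gains sum to 0.0535 + 0.0827 + 0.444 = 0.5802.
g_cld = 0.859 − 0.5802 = 0.28.

0.28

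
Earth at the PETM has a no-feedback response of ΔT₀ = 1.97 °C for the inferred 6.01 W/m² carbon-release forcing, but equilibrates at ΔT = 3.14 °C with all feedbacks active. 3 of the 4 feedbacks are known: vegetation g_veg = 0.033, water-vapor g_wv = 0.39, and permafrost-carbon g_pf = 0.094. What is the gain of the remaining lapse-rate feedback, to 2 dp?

Amplification A = ΔT/ΔT₀ = 3.14/1.97 = 1.594.
Total gain g = 1 − 1/A = 1 − 1/1.594 = 0.3726.
Known gains sum to 0.033 + 0.39 + 0.094 = 0.517.
g_lr = 0.3726 − 0.517 = -0.14.

-0.14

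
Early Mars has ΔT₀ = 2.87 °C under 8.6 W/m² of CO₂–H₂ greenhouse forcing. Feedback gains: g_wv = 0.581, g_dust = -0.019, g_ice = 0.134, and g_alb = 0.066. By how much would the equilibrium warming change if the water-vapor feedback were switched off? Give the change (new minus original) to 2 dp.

Original: g = 0.762, ΔT = 2.87/(1−0.762) = 12.0588 °C.
Without water-vapor: g' = 0.181, ΔT' = 2.87/(1−0.181) = 3.5043 °C.
Change = 3.5043 − 12.0588 = -8.55 °C.

-8.55 °C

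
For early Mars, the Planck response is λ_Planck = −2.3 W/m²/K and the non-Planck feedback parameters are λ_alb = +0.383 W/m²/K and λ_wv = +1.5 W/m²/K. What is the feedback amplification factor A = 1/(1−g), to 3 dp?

Convert to gains: g_alb = 0.383/2.3 = 0.1665; g_wv = 1.5/2.3 = 0.6522.
Total gain g = 0.8187.
A = 1/(1 − 0.8187) = 5.516.

5.516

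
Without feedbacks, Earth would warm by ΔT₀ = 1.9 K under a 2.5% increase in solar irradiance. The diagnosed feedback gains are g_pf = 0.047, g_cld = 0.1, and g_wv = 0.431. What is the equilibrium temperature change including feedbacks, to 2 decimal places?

Total gain g = 0.047 + 0.1 + 0.431 = 0.578.
Amplification A = 1/(1 − 0.578) = 2.37.
ΔT = 1.9 × 2.37 = 4.50 K.

4.50 K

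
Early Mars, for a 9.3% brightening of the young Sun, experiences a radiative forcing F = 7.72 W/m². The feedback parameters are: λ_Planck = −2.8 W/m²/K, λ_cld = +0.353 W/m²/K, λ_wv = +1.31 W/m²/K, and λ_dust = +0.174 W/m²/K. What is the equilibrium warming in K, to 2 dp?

8.02 K

Net feedback parameter λ = (−2.8) + (+0.353) + (+1.31) + (+0.174) = -0.963 W/m²/K.
ΔT = −F/λ = −7.72/(-0.963) = 8.02 K.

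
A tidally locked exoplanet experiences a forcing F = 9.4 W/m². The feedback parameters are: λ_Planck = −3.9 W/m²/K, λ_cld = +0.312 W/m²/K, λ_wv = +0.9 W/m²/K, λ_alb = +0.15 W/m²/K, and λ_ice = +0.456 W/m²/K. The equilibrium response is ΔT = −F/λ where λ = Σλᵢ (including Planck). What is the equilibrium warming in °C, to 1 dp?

4.5 °C

Net feedback parameter λ = (−3.9) + (+0.312) + (+0.9) + (+0.15) + (+0.456) = -2.082 W/m²/K.
ΔT = −F/λ = −9.4/(-2.082) = 4.5 °C.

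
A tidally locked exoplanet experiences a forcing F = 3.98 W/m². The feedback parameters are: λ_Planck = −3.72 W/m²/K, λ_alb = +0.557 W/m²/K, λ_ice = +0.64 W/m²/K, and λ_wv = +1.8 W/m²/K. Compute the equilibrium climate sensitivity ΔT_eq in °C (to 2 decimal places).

Net feedback parameter λ = (−3.72) + (+0.557) + (+0.64) + (+1.8) = -0.723 W/m²/K.
ΔT = −F/λ = −3.98/(-0.723) = 5.50 °C.

5.50 °C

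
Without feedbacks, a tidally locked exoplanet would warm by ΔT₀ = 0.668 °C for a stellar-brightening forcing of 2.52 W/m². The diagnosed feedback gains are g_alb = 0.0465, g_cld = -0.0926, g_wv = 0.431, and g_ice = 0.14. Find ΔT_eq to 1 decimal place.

Total gain g = 0.0465 − 0.0926 + 0.431 + 0.14 = 0.5249.
Amplification A = 1/(1 − 0.5249) = 2.105.
ΔT = 0.668 × 2.105 = 1.4 °C.

1.4 °C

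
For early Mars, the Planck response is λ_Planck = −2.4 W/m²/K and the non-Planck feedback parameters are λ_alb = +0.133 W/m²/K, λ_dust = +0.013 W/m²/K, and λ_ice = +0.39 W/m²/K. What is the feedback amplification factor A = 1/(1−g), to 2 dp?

Convert to gains: g_alb = 0.133/2.4 = 0.05542; g_dust = 0.013/2.4 = 0.005417; g_ice = 0.39/2.4 = 0.1625.
Total gain g = 0.223337.
A = 1/(1 − 0.223337) = 1.29.

1.29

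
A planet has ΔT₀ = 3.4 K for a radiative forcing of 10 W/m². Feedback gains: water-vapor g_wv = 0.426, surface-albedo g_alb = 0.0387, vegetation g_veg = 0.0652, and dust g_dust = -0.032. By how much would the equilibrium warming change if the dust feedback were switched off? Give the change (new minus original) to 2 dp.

0.46 K

Original: g = 0.4979, ΔT = 3.4/(1−0.4979) = 6.7716 K.
Without dust: g' = 0.5299, ΔT' = 3.4/(1−0.5299) = 7.2325 K.
Change = 7.2325 − 6.7716 = 0.46 K.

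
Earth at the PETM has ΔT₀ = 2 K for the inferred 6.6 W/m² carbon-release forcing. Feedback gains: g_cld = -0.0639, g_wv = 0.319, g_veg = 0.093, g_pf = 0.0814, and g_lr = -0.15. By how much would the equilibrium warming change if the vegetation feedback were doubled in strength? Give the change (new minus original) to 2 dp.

Original: g = 0.2795, ΔT = 2/(1−0.2795) = 2.7759 K.
With doubled vegetation: g' = 0.3725, ΔT' = 2/(1−0.3725) = 3.1873 K.
Change = 3.1873 − 2.7759 = 0.41 K.

0.41 K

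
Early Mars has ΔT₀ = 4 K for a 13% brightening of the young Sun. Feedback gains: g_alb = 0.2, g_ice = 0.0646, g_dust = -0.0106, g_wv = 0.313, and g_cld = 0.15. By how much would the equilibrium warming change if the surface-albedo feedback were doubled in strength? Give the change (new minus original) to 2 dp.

Original: g = 0.717, ΔT = 4/(1−0.717) = 14.1343 K.
With doubled surface-albedo: g' = 0.917, ΔT' = 4/(1−0.917) = 48.1928 K.
Change = 48.1928 − 14.1343 = 34.06 K.

34.06 K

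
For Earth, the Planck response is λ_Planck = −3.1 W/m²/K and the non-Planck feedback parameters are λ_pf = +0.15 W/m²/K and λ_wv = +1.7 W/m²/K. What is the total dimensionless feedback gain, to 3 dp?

0.597

Convert to gains: g_pf = 0.15/3.1 = 0.04839; g_wv = 1.7/3.1 = 0.5484.
Total gain g = 0.59679.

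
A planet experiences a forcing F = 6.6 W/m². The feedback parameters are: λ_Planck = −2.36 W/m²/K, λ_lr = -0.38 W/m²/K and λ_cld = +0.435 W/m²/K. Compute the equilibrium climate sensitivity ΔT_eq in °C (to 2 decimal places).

2.86 °C

Net feedback parameter λ = (−2.36) + (-0.38) + (+0.435) = -2.305 W/m²/K.
ΔT = −F/λ = −6.6/(-2.305) = 2.86 °C.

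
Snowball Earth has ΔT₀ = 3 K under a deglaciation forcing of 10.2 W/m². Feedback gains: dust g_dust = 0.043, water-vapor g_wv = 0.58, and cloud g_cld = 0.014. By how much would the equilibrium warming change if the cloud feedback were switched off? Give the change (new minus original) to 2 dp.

Original: g = 0.637, ΔT = 3/(1−0.637) = 8.2645 K.
Without cloud: g' = 0.623, ΔT' = 3/(1−0.623) = 7.9576 K.
Change = 7.9576 − 8.2645 = -0.31 K.

-0.31 K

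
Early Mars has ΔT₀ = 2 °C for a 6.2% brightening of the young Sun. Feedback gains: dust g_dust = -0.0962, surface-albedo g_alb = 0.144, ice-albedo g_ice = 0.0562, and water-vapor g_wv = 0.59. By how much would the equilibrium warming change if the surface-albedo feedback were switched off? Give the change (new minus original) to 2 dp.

Original: g = 0.694, ΔT = 2/(1−0.694) = 6.5359 °C.
Without surface-albedo: g' = 0.55, ΔT' = 2/(1−0.55) = 4.4444 °C.
Change = 4.4444 − 6.5359 = -2.09 °C.

-2.09 °C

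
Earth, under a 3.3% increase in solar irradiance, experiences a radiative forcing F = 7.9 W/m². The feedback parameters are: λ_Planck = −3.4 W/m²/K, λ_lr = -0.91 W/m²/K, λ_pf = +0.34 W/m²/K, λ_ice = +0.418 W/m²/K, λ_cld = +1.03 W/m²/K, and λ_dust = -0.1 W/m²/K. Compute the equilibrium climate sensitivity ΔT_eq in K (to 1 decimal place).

Net feedback parameter λ = (−3.4) + (-0.91) + (+0.34) + (+0.418) + (+1.03) + (-0.1) = -2.622 W/m²/K.
ΔT = −F/λ = −7.9/(-2.622) = 3.0 K.

3.0 K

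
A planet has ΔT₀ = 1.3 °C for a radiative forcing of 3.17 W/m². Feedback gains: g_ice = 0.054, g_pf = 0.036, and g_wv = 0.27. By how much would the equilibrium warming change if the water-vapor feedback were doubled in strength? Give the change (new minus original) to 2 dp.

1.48 °C

Original: g = 0.36, ΔT = 1.3/(1−0.36) = 2.0312 °C.
With doubled water-vapor: g' = 0.63, ΔT' = 1.3/(1−0.63) = 3.5135 °C.
Change = 3.5135 − 2.0312 = 1.48 °C.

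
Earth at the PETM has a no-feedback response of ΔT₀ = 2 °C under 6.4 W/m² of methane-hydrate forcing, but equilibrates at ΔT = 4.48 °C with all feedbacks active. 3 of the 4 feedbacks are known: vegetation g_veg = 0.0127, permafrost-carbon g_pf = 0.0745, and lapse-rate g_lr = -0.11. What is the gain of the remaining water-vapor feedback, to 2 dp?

0.58

Amplification A = ΔT/ΔT₀ = 4.48/2 = 2.24.
Total gain g = 1 − 1/A = 1 − 1/2.24 = 0.5536.
Known gains sum to 0.0127 + 0.0745 − 0.11 = -0.0228.
g_wv = 0.5536 + 0.0228 = 0.58.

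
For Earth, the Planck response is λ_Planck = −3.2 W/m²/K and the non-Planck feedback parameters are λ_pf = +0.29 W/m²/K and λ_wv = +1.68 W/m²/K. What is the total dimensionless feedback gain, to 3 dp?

Convert to gains: g_pf = 0.29/3.2 = 0.09062; g_wv = 1.68/3.2 = 0.525.
Total gain g = 0.61562.

0.616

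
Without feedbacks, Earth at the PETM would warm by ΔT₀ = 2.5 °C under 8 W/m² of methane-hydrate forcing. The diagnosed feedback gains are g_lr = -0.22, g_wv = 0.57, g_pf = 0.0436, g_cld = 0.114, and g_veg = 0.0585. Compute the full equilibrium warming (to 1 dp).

5.8 °C

Total gain g = -0.22 + 0.57 + 0.0436 + 0.114 + 0.0585 = 0.5661.
Amplification A = 1/(1 − 0.5661) = 2.305.
ΔT = 2.5 × 2.305 = 5.8 °C.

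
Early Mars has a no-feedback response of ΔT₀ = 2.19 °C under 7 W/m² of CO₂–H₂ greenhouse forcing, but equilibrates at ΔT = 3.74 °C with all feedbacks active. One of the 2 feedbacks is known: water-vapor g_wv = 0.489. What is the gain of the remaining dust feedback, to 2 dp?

Amplification A = ΔT/ΔT₀ = 3.74/2.19 = 1.708.
Total gain g = 1 − 1/A = 1 − 1/1.708 = 0.4145.
The known gain is 0.489.
g_dust = 0.4145 − 0.489 = -0.07.

-0.07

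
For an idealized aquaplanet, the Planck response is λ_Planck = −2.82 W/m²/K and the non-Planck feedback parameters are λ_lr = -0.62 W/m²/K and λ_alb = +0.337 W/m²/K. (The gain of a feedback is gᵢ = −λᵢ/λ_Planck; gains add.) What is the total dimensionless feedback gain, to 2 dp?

Convert to gains: g_lr = -0.62/2.82 = -0.2199; g_alb = 0.337/2.82 = 0.1195.
Total gain g = -0.1004.

-0.10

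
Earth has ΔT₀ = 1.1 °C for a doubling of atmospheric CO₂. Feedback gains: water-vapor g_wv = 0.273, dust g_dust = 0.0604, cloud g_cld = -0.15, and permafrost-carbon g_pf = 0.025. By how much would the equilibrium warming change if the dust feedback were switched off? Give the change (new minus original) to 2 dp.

-0.10 °C

Original: g = 0.2084, ΔT = 1.1/(1−0.2084) = 1.3896 °C.
Without dust: g' = 0.148, ΔT' = 1.1/(1−0.148) = 1.2911 °C.
Change = 1.2911 − 1.3896 = -0.10 °C.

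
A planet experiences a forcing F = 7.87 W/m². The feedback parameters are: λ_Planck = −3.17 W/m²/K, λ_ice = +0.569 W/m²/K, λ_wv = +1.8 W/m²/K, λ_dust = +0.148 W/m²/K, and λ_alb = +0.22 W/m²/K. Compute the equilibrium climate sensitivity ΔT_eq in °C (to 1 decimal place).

Net feedback parameter λ = (−3.17) + (+0.569) + (+1.8) + (+0.148) + (+0.22) = -0.433 W/m²/K.
ΔT = −F/λ = −7.87/(-0.433) = 18.2 °C.

18.2 °C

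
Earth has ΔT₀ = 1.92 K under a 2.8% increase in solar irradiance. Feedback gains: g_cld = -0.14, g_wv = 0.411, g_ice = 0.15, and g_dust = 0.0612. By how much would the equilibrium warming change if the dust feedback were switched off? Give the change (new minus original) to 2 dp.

Original: g = 0.4822, ΔT = 1.92/(1−0.4822) = 3.7080 K.
Without dust: g' = 0.421, ΔT' = 1.92/(1−0.421) = 3.3161 K.
Change = 3.3161 − 3.7080 = -0.39 K.

-0.39 K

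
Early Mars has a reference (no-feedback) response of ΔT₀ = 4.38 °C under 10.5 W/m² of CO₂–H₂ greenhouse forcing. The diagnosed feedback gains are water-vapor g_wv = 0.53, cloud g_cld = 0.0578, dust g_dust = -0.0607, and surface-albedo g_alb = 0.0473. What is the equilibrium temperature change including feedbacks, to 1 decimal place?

10.3 °C

Total gain g = 0.53 + 0.0578 − 0.0607 + 0.0473 = 0.5744.
Amplification A = 1/(1 − 0.5744) = 2.35.
ΔT = 4.38 × 2.35 = 10.3 °C.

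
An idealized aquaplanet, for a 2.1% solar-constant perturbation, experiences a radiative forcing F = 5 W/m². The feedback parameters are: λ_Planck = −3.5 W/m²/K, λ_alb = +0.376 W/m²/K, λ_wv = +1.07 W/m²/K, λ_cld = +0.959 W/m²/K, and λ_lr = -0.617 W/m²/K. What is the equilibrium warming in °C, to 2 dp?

Net feedback parameter λ = (−3.5) + (+0.376) + (+1.07) + (+0.959) + (-0.617) = -1.712 W/m²/K.
ΔT = −F/λ = −5/(-1.712) = 2.92 °C.

2.92 °C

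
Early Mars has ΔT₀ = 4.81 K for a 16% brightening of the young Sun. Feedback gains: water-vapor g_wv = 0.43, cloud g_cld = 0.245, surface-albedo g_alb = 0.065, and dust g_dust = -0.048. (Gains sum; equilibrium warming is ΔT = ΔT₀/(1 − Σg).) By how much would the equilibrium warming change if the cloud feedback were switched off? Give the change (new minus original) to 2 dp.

Original: g = 0.692, ΔT = 4.81/(1−0.692) = 15.6169 K.
Without cloud: g' = 0.447, ΔT' = 4.81/(1−0.447) = 8.6980 K.
Change = 8.6980 − 15.6169 = -6.92 K.

-6.92 K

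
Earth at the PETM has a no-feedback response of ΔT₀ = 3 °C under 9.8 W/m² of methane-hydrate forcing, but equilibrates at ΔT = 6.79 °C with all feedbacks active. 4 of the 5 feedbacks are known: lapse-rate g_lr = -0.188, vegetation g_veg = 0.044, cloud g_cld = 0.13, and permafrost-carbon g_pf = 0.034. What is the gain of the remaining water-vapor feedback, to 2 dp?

0.54

Amplification A = ΔT/ΔT₀ = 6.79/3 = 2.263.
Total gain g = 1 − 1/A = 1 − 1/2.263 = 0.5581.
Known gains sum to -0.188 + 0.044 + 0.13 + 0.034 = 0.02.
g_wv = 0.5581 − 0.02 = 0.54.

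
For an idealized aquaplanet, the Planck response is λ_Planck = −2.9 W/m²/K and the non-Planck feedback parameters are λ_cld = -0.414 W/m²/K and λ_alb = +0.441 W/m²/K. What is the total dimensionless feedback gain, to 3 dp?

0.009

Convert to gains: g_cld = -0.414/2.9 = -0.1428; g_alb = 0.441/2.9 = 0.1521.
Total gain g = 0.0093.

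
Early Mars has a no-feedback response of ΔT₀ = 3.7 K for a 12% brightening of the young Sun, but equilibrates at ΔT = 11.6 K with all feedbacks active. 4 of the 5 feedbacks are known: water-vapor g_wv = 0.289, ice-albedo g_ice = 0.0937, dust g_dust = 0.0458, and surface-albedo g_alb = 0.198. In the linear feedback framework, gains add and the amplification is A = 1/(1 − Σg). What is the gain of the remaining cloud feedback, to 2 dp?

Amplification A = ΔT/ΔT₀ = 11.6/3.7 = 3.135.
Total gain g = 1 − 1/A = 1 − 1/3.135 = 0.681.
Known gains sum to 0.289 + 0.0937 + 0.0458 + 0.198 = 0.6265.
g_cld = 0.681 − 0.6265 = 0.05.

0.05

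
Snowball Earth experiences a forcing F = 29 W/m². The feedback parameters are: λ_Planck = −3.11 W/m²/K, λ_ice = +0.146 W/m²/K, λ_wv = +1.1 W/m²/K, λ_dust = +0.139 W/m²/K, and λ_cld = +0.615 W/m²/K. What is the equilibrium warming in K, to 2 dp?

26.13 K

Net feedback parameter λ = (−3.11) + (+0.146) + (+1.1) + (+0.139) + (+0.615) = -1.11 W/m²/K.
ΔT = −F/λ = −29/(-1.11) = 26.13 K.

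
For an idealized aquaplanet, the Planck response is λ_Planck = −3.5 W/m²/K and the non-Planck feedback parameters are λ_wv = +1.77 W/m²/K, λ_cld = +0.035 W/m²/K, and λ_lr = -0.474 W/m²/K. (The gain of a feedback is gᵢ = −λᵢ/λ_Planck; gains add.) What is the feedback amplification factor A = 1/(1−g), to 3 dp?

1.614

Convert to gains: g_wv = 1.77/3.5 = 0.5057; g_cld = 0.035/3.5 = 0.01; g_lr = -0.474/3.5 = -0.1354.
Total gain g = 0.3803.
A = 1/(1 − 0.3803) = 1.614.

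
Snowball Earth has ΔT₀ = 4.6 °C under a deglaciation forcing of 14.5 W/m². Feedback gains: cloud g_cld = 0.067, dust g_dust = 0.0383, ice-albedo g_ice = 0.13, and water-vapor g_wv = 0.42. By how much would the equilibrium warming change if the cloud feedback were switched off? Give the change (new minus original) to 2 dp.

-2.17 °C

Original: g = 0.6553, ΔT = 4.6/(1−0.6553) = 13.3449 °C.
Without cloud: g' = 0.5883, ΔT' = 4.6/(1−0.5883) = 11.1732 °C.
Change = 11.1732 − 13.3449 = -2.17 °C.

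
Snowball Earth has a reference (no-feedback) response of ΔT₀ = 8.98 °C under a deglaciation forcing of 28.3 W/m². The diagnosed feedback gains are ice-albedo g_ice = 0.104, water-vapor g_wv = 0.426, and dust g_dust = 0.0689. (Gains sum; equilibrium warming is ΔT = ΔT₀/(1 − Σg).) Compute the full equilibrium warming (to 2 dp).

22.39 °C

Total gain g = 0.104 + 0.426 + 0.0689 = 0.5989.
Amplification A = 1/(1 − 0.5989) = 2.493.
ΔT = 8.98 × 2.493 = 22.39 °C.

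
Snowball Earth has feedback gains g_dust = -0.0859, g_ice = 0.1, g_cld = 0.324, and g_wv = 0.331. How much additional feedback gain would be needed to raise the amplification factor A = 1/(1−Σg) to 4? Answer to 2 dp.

Current total gain = 0.6691.
Target gain for A = 4: g* = 1 − 1/4 = 0.75.
Additional gain needed = 0.75 − 0.6691 = 0.08.

0.08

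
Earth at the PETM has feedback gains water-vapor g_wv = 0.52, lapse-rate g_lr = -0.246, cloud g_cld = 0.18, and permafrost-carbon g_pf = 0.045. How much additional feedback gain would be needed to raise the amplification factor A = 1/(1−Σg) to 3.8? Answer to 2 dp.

0.24

Current total gain = 0.499.
Target gain for A = 3.8: g* = 1 − 1/3.8 = 0.7368.
Additional gain needed = 0.7368 − 0.499 = 0.24.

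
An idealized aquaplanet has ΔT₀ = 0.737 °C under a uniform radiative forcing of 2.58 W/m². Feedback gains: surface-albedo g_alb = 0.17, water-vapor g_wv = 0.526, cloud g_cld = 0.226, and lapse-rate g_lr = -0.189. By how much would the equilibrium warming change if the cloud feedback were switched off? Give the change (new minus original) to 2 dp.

-1.27 °C

Original: g = 0.733, ΔT = 0.737/(1−0.733) = 2.7603 °C.
Without cloud: g' = 0.507, ΔT' = 0.737/(1−0.507) = 1.4949 °C.
Change = 1.4949 − 2.7603 = -1.27 °C.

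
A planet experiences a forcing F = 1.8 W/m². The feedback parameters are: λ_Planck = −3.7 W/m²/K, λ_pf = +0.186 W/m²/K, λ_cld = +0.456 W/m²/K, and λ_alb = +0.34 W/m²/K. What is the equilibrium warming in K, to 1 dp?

Net feedback parameter λ = (−3.7) + (+0.186) + (+0.456) + (+0.34) = -2.718 W/m²/K.
ΔT = −F/λ = −1.8/(-2.718) = 0.7 K.

0.7 K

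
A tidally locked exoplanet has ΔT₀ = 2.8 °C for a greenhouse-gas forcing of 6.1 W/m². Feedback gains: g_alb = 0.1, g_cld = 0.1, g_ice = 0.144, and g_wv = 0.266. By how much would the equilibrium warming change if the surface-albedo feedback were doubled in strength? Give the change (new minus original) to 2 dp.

Original: g = 0.61, ΔT = 2.8/(1−0.61) = 7.1795 °C.
With doubled surface-albedo: g' = 0.71, ΔT' = 2.8/(1−0.71) = 9.6552 °C.
Change = 9.6552 − 7.1795 = 2.48 °C.

2.48 °C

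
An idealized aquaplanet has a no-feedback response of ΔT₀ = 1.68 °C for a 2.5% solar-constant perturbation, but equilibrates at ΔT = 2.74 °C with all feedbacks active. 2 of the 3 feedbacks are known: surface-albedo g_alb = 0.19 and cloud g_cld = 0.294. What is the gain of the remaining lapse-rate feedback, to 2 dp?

-0.10

Amplification A = ΔT/ΔT₀ = 2.74/1.68 = 1.631.
Total gain g = 1 − 1/A = 1 − 1/1.631 = 0.3869.
Known gains sum to 0.19 + 0.294 = 0.484.
g_lr = 0.3869 − 0.484 = -0.10.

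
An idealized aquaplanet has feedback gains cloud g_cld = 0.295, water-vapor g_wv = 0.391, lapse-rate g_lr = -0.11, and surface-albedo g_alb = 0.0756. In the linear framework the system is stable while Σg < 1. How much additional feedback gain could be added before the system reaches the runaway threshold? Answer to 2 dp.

0.35

Current total gain = 0.295 + 0.391 − 0.11 + 0.0756 = 0.6516.
Margin to runaway = 1 − 0.6516 = 0.35.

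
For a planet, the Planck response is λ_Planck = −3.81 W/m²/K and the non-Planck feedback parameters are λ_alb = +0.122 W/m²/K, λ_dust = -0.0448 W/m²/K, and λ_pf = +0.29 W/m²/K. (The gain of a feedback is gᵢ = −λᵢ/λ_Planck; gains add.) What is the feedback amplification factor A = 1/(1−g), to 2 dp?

Convert to gains: g_alb = 0.122/3.81 = 0.03202; g_dust = -0.0448/3.81 = -0.01176; g_pf = 0.29/3.81 = 0.07612.
Total gain g = 0.09638.
A = 1/(1 − 0.09638) = 1.11.

1.11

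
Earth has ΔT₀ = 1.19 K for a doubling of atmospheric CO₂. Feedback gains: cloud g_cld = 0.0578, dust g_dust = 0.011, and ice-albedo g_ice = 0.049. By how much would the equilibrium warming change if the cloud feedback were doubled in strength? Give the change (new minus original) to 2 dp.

0.09 K

Original: g = 0.1178, ΔT = 1.19/(1−0.1178) = 1.3489 K.
With doubled cloud: g' = 0.1756, ΔT' = 1.19/(1−0.1756) = 1.4435 K.
Change = 1.4435 − 1.3489 = 0.09 K.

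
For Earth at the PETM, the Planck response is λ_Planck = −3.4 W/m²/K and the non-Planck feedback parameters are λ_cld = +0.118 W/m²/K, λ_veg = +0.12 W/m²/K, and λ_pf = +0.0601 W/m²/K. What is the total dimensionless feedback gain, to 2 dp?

0.09

Convert to gains: g_cld = 0.118/3.4 = 0.03471; g_veg = 0.12/3.4 = 0.03529; g_pf = 0.0601/3.4 = 0.01768.
Total gain g = 0.08768.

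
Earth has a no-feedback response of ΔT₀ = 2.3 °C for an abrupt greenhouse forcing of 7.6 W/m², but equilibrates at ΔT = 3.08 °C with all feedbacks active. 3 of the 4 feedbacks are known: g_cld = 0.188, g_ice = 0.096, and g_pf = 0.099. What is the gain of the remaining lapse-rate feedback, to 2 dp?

-0.13

Amplification A = ΔT/ΔT₀ = 3.08/2.3 = 1.339.
Total gain g = 1 − 1/A = 1 − 1/1.339 = 0.2532.
Known gains sum to 0.188 + 0.096 + 0.099 = 0.383.
g_lr = 0.2532 − 0.383 = -0.13.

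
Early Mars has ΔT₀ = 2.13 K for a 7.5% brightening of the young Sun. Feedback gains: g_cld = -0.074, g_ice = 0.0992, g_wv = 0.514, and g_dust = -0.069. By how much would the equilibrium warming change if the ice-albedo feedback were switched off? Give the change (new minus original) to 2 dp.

-0.63 K

Original: g = 0.4702, ΔT = 2.13/(1−0.4702) = 4.0204 K.
Without ice-albedo: g' = 0.371, ΔT' = 2.13/(1−0.371) = 3.3863 K.
Change = 3.3863 − 4.0204 = -0.63 K.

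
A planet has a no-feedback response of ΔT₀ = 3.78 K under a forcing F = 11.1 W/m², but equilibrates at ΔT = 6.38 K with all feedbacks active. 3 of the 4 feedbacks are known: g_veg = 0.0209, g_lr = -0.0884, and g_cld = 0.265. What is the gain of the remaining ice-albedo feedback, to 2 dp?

Amplification A = ΔT/ΔT₀ = 6.38/3.78 = 1.688.
Total gain g = 1 − 1/A = 1 − 1/1.688 = 0.4076.
Known gains sum to 0.0209 − 0.0884 + 0.265 = 0.1975.
g_ice = 0.4076 − 0.1975 = 0.21.

0.21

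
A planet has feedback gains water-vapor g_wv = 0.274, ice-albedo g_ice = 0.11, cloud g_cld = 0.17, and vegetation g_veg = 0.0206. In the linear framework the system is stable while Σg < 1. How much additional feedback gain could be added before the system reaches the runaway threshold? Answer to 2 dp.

Current total gain = 0.274 + 0.11 + 0.17 + 0.0206 = 0.5746.
Margin to runaway = 1 − 0.5746 = 0.43.

0.43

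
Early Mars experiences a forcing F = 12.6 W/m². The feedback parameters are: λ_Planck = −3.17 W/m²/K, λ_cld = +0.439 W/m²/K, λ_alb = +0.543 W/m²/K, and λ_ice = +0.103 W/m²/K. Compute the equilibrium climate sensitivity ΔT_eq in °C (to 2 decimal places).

6.04 °C

Net feedback parameter λ = (−3.17) + (+0.439) + (+0.543) + (+0.103) = -2.085 W/m²/K.
ΔT = −F/λ = −12.6/(-2.085) = 6.04 °C.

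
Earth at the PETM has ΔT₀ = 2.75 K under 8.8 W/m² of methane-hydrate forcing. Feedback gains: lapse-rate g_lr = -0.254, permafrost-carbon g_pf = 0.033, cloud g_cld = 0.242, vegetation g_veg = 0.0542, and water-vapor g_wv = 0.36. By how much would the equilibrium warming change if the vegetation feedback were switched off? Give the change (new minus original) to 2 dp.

-0.43 K

Original: g = 0.4352, ΔT = 2.75/(1−0.4352) = 4.8690 K.
Without vegetation: g' = 0.381, ΔT' = 2.75/(1−0.381) = 4.4426 K.
Change = 4.4426 − 4.8690 = -0.43 K.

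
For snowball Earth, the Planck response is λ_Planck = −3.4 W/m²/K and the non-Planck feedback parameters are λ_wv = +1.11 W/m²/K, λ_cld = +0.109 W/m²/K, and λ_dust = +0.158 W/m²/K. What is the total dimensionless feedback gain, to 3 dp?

Convert to gains: g_wv = 1.11/3.4 = 0.3265; g_cld = 0.109/3.4 = 0.03206; g_dust = 0.158/3.4 = 0.04647.
Total gain g = 0.40503.

0.405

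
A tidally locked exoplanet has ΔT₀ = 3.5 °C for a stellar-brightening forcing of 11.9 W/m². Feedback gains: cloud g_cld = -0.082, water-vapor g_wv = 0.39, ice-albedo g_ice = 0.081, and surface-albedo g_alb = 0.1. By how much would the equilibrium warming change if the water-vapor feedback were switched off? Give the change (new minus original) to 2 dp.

-2.96 °C

Original: g = 0.489, ΔT = 3.5/(1−0.489) = 6.8493 °C.
Without water-vapor: g' = 0.099, ΔT' = 3.5/(1−0.099) = 3.8846 °C.
Change = 3.8846 − 6.8493 = -2.96 °C.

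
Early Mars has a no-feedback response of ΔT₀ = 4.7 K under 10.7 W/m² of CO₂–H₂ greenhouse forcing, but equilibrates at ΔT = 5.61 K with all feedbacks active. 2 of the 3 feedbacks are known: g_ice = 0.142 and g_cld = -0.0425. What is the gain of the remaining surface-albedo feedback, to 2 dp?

0.06

Amplification A = ΔT/ΔT₀ = 5.61/4.7 = 1.194.
Total gain g = 1 − 1/A = 1 − 1/1.194 = 0.1625.
Known gains sum to 0.142 − 0.0425 = 0.0995.
g_alb = 0.1625 − 0.0995 = 0.06.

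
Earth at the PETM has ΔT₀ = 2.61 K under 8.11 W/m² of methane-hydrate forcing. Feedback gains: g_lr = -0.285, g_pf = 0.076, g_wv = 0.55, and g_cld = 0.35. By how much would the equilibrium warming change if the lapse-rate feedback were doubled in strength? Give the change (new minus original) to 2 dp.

-4.05 K

Original: g = 0.691, ΔT = 2.61/(1−0.691) = 8.4466 K.
With doubled lapse-rate: g' = 0.406, ΔT' = 2.61/(1−0.406) = 4.3939 K.
Change = 4.3939 − 8.4466 = -4.05 K.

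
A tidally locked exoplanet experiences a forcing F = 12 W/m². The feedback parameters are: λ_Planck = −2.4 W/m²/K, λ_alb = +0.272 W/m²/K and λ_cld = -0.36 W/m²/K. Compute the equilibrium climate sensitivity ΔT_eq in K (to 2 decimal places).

4.82 K

Net feedback parameter λ = (−2.4) + (+0.272) + (-0.36) = -2.488 W/m²/K.
ΔT = −F/λ = −12/(-2.488) = 4.82 K.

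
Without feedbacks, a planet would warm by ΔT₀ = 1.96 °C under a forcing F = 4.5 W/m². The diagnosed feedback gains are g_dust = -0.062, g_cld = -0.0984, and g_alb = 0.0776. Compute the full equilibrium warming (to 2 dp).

Total gain g = -0.062 − 0.0984 + 0.0776 = -0.0828.
Amplification A = 1/(1 + 0.0828) = 0.9235.
ΔT = 1.96 × 0.9235 = 1.81 °C.

1.81 °C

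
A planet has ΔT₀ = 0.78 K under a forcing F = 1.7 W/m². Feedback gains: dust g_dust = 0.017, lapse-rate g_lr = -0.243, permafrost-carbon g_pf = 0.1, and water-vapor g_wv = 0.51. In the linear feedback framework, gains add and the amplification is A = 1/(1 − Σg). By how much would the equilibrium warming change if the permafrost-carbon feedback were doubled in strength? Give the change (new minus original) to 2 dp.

Original: g = 0.384, ΔT = 0.78/(1−0.384) = 1.2662 K.
With doubled permafrost-carbon: g' = 0.484, ΔT' = 0.78/(1−0.484) = 1.5116 K.
Change = 1.5116 − 1.2662 = 0.25 K.

0.25 K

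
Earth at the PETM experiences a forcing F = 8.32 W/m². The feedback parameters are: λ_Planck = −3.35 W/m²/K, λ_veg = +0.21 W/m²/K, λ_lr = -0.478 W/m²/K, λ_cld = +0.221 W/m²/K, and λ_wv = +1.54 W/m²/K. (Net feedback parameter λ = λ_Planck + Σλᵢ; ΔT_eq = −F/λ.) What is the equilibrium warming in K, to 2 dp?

Net feedback parameter λ = (−3.35) + (+0.21) + (-0.478) + (+0.221) + (+1.54) = -1.857 W/m²/K.
ΔT = −F/λ = −8.32/(-1.857) = 4.48 K.

4.48 K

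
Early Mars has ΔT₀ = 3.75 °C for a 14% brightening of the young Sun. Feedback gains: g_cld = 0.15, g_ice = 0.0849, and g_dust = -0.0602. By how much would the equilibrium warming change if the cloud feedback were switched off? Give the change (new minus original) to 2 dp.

-0.70 °C

Original: g = 0.1747, ΔT = 3.75/(1−0.1747) = 4.5438 °C.
Without cloud: g' = 0.0247, ΔT' = 3.75/(1−0.0247) = 3.8450 °C.
Change = 3.8450 − 4.5438 = -0.70 °C.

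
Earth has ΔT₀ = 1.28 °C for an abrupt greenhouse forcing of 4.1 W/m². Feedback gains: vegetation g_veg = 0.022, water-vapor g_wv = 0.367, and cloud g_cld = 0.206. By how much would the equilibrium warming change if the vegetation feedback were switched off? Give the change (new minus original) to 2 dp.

-0.16 °C

Original: g = 0.595, ΔT = 1.28/(1−0.595) = 3.1605 °C.
Without vegetation: g' = 0.573, ΔT' = 1.28/(1−0.573) = 2.9977 °C.
Change = 2.9977 − 3.1605 = -0.16 °C.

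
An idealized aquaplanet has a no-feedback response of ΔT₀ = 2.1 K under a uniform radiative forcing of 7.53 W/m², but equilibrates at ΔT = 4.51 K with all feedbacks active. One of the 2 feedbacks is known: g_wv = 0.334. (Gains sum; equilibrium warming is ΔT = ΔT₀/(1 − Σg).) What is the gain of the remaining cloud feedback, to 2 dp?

0.20

Amplification A = ΔT/ΔT₀ = 4.51/2.1 = 2.148.
Total gain g = 1 − 1/A = 1 − 1/2.148 = 0.5345.
The known gain is 0.334.
g_cld = 0.5345 − 0.334 = 0.20.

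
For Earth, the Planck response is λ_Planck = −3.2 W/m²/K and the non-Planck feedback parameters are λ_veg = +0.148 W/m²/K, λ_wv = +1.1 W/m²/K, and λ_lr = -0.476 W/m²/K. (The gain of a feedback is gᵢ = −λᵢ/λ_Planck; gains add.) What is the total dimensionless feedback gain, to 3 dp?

0.241

Convert to gains: g_veg = 0.148/3.2 = 0.04625; g_wv = 1.1/3.2 = 0.3438; g_lr = -0.476/3.2 = -0.1487.
Total gain g = 0.24135.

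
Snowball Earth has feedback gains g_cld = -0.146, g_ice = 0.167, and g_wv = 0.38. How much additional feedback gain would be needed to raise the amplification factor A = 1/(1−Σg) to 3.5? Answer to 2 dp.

Current total gain = 0.401.
Target gain for A = 3.5: g* = 1 − 1/3.5 = 0.7143.
Additional gain needed = 0.7143 − 0.401 = 0.31.

0.31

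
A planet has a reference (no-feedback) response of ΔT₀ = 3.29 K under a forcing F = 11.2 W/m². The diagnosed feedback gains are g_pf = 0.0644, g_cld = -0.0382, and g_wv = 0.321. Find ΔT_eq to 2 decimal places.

5.04 K

Total gain g = 0.0644 − 0.0382 + 0.321 = 0.3472.
Amplification A = 1/(1 − 0.3472) = 1.532.
ΔT = 3.29 × 1.532 = 5.04 K.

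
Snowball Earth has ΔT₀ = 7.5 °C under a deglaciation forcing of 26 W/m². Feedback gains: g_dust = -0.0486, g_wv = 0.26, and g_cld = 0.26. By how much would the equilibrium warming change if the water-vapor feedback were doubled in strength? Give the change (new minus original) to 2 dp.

13.73 °C

Original: g = 0.4714, ΔT = 7.5/(1−0.4714) = 14.1884 °C.
With doubled water-vapor: g' = 0.7314, ΔT' = 7.5/(1−0.7314) = 27.9226 °C.
Change = 27.9226 − 14.1884 = 13.73 °C.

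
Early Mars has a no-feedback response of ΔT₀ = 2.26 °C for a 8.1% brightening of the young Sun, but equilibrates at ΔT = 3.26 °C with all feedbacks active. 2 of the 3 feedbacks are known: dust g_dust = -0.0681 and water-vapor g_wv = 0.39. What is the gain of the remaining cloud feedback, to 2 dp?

-0.02

Amplification A = ΔT/ΔT₀ = 3.26/2.26 = 1.442.
Total gain g = 1 − 1/A = 1 − 1/1.442 = 0.3065.
Known gains sum to -0.0681 + 0.39 = 0.3219.
g_cld = 0.3065 − 0.3219 = -0.02.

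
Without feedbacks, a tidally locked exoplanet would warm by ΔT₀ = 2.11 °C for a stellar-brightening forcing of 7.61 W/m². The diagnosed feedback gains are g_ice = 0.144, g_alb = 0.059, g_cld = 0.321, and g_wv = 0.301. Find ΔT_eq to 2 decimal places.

Total gain g = 0.144 + 0.059 + 0.321 + 0.301 = 0.825.
Amplification A = 1/(1 − 0.825) = 5.714.
ΔT = 2.11 × 5.714 = 12.06 °C.

12.06 °C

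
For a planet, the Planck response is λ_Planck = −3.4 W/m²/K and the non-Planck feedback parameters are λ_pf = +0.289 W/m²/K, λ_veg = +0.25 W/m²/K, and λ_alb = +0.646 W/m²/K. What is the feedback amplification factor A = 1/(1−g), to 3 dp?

1.535

Convert to gains: g_pf = 0.289/3.4 = 0.085; g_veg = 0.25/3.4 = 0.07353; g_alb = 0.646/3.4 = 0.19.
Total gain g = 0.34853.
A = 1/(1 − 0.34853) = 1.535.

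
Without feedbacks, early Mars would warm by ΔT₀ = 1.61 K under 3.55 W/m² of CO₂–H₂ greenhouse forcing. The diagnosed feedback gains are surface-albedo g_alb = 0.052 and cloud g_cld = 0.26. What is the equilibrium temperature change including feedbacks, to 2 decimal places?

2.34 K

Total gain g = 0.052 + 0.26 = 0.312.
Amplification A = 1/(1 − 0.312) = 1.453.
ΔT = 1.61 × 1.453 = 2.34 K.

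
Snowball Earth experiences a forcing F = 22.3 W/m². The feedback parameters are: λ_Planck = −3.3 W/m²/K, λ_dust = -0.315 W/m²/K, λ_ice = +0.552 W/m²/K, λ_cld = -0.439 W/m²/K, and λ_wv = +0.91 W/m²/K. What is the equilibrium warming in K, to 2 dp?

8.60 K

Net feedback parameter λ = (−3.3) + (-0.315) + (+0.552) + (-0.439) + (+0.91) = -2.592 W/m²/K.
ΔT = −F/λ = −22.3/(-2.592) = 8.60 K.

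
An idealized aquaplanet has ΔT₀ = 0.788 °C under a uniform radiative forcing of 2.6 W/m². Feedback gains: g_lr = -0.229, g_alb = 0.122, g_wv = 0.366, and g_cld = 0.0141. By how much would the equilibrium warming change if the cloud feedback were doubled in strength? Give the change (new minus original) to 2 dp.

Original: g = 0.2731, ΔT = 0.788/(1−0.2731) = 1.0841 °C.
With doubled cloud: g' = 0.2872, ΔT' = 0.788/(1−0.2872) = 1.1055 °C.
Change = 1.1055 − 1.0841 = 0.02 °C.

0.02 °C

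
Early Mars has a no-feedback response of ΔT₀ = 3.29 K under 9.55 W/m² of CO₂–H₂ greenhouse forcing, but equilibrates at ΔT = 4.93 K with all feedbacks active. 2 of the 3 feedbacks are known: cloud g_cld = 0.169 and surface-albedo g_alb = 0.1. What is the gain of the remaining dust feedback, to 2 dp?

Amplification A = ΔT/ΔT₀ = 4.93/3.29 = 1.498.
Total gain g = 1 − 1/A = 1 − 1/1.498 = 0.3324.
Known gains sum to 0.169 + 0.1 = 0.269.
g_dust = 0.3324 − 0.269 = 0.06.

0.06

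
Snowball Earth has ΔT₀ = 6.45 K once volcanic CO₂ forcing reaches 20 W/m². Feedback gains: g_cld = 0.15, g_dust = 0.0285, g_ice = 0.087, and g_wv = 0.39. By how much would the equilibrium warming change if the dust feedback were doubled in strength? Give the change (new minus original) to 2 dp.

Original: g = 0.6555, ΔT = 6.45/(1−0.6555) = 18.7228 K.
With doubled dust: g' = 0.684, ΔT' = 6.45/(1−0.684) = 20.4114 K.
Change = 20.4114 − 18.7228 = 1.69 K.

1.69 K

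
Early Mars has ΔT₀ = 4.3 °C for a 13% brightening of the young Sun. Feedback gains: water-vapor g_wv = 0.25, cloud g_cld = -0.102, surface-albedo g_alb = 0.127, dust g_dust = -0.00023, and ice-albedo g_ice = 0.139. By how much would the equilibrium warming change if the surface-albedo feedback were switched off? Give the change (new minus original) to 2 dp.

-1.31 °C

Original: g = 0.41377, ΔT = 4.3/(1−0.41377) = 7.3350 °C.
Without surface-albedo: g' = 0.28677, ΔT' = 4.3/(1−0.28677) = 6.0289 °C.
Change = 6.0289 − 7.3350 = -1.31 °C.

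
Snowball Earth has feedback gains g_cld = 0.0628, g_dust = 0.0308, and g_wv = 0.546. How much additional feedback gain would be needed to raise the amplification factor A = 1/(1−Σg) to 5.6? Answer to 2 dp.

Current total gain = 0.6396.
Target gain for A = 5.6: g* = 1 − 1/5.6 = 0.8214.
Additional gain needed = 0.8214 − 0.6396 = 0.18.

0.18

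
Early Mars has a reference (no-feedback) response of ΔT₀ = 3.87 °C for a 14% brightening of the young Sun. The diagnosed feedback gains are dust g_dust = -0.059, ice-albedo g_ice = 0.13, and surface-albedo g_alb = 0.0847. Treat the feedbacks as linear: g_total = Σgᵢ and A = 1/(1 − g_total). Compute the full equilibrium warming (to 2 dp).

Total gain g = -0.059 + 0.13 + 0.0847 = 0.1557.
Amplification A = 1/(1 − 0.1557) = 1.184.
ΔT = 3.87 × 1.184 = 4.58 °C.

4.58 °C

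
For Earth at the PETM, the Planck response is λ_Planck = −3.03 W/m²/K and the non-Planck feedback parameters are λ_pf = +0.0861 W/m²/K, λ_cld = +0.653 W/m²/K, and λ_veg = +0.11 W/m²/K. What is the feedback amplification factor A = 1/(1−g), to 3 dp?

Convert to gains: g_pf = 0.0861/3.03 = 0.02842; g_cld = 0.653/3.03 = 0.2155; g_veg = 0.11/3.03 = 0.0363.
Total gain g = 0.28022.
A = 1/(1 − 0.28022) = 1.389.

1.389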